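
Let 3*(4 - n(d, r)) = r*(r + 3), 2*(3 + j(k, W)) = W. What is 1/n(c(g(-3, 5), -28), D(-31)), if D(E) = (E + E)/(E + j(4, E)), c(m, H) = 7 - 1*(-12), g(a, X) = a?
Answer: 29403/65408 ≈ 0.44953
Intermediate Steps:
c(m, H) = 19 (c(m, H) = 7 + 12 = 19)
j(k, W) = -3 + W/2
D(E) = 2*E/(-3 + 3*E/2) (D(E) = (E + E)/(E + (-3 + E/2)) = (2*E)/(-3 + 3*E/2) = 2*E/(-3 + 3*E/2))
n(d, r) = 4 - r*(3 + r)/3 (n(d, r) = 4 - r*(r + 3)/3 = 4 - r*(3 + r)/3)
1/n(c(g(-3, 5), -28), D(-31)) = 1/(4 - 4*(-31)/(3*(-2 - 31)) - 15376/(9*(-2 - 31)**2)/3) = 1/(4 - 4*(-31)/(3*(-33)) - ((4/3)*(-31)/(-33))**2/3) = 1/(4 - 4*(-31)*(-1)/(3*33) - ((4/3)*(-31)*(-1/33))**2/3) = 1/(4 - 1*124/99 - (124/99)**2/3) = 1/(4 - 124/99 - 1/3*15376/9801) = 1/(4 - 124/99 - 15376/29403) = 1/(65408/29403) = 29403/65408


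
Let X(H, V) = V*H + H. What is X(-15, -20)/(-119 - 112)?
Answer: -95/77 ≈ -1.2338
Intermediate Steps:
X(H, V) = H + H*V (X(H, V) = H*V + H = H + H*V)
X(-15, -20)/(-119 - 112) = (-15*(1 - 20))/(-119 - 112) = -15*(-19)/(-231) = 285*(-1/231) = -95/77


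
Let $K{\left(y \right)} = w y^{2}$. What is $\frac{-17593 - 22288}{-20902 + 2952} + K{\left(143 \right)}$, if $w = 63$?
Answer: $\frac{23124791531}{17950} \approx 1.2883 \cdot 10^{6}$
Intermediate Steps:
$K{\left(y \right)} = 63 y^{2}$
$\frac{-17593 - 22288}{-20902 + 2952} + K{\left(143 \right)} = \frac{-17593 - 22288}{-20902 + 2952} + 63 \cdot 143^{2} = - \frac{39881}{-17950} + 63 \cdot 20449 = \left(-39881\right) \left(- \frac{1}{17950}\right) + 1288287 = \frac{39881}{17950} + 1288287 = \frac{23124791531}{17950}$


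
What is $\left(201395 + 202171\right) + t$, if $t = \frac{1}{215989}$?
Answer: $\frac{87165816775}{215989} \approx 4.0357 \cdot 10^{5}$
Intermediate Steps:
$t = \frac{1}{215989} \approx 4.6299 \cdot 10^{-6}$
$\left(201395 + 202171\right) + t = \left(201395 + 202171\right) + \frac{1}{215989} = 403566 + \frac{1}{215989} = \frac{87165816775}{215989}$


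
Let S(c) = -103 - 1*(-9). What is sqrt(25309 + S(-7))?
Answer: 41*sqrt(15) ≈ 158.79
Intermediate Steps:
S(c) = -94 (S(c) = -103 + 9 = -94)
sqrt(25309 + S(-7)) = sqrt(25309 - 94) = sqrt(25215) = 41*sqrt(15)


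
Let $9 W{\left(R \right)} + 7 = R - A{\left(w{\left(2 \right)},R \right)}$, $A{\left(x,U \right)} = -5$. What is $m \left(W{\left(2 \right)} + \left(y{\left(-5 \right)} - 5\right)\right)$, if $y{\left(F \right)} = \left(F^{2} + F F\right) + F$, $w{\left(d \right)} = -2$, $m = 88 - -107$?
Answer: $7800$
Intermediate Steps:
$m = 195$ ($m = 88 + 107 = 195$)
$y{\left(F \right)} = F + 2 F^{2}$ ($y{\left(F \right)} = \left(F^{2} + F^{2}\right) + F = 2 F^{2} + F = F + 2 F^{2}$)
$W{\left(R \right)} = - \frac{2}{9} + \frac{R}{9}$ ($W{\left(R \right)} = - \frac{7}{9} + \frac{R - -5}{9} = - \frac{7}{9} + \frac{R + 5}{9} = - \frac{7}{9} + \frac{5 + R}{9} = - \frac{7}{9} + \left(\frac{5}{9} + \frac{R}{9}\right) = - \frac{2}{9} + \frac{R}{9}$)
$m \left(W{\left(2 \right)} + \left(y{\left(-5 \right)} - 5\right)\right) = 195 \left(\left(- \frac{2}{9} + \frac{1}{9} \cdot 2\right) - \left(5 + 5 \left(1 + 2 \left(-5\right)\right)\right)\right) = 195 \left(\left(- \frac{2}{9} + \frac{2}{9}\right) - \left(5 + 5 \left(1 - 10\right)\right)\right) = 195 \left(0 - -40\right) = 195 \left(0 + \left(45 - 5\right)\right) = 195 \left(0 + 40\right) = 195 \cdot 40 = 7800$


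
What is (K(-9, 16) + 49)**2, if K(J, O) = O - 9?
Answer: 3136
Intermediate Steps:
K(J, O) = -9 + O
(K(-9, 16) + 49)**2 = ((-9 + 16) + 49)**2 = (7 + 49)**2 = 56**2 = 3136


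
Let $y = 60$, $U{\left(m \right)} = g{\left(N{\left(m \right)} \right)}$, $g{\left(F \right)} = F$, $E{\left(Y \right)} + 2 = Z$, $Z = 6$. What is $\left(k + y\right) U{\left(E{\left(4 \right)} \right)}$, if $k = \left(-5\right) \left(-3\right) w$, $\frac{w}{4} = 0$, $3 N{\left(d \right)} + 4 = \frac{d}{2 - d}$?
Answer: $-120$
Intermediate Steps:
$N{\left(d \right)} = - \frac{4}{3} + \frac{d}{3 \left(2 - d\right)}$ ($N{\left(d \right)} = - \frac{4}{3} + \frac{d \frac{1}{2 - d}}{3} = - \frac{4}{3} + \frac{d}{3 \left(2 - d\right)}$)
$E{\left(Y \right)} = 4$ ($E{\left(Y \right)} = -2 + 6 = 4$)
$w = 0$ ($w = 4 \cdot 0 = 0$)
$k = 0$ ($k = \left(-5\right) \left(-3\right) 0 = 15 \cdot 0 = 0$)
$U{\left(m \right)} = \frac{8 - 5 m}{3 \left(-2 + m\right)}$
$\left(k + y\right) U{\left(E{\left(4 \right)} \right)} = \left(0 + 60\right) \frac{8 - 20}{3 \left(-2 + 4\right)} = 60 \frac{8 - 20}{3 \cdot 2} = 60 \cdot \frac{1}{3} \cdot \frac{1}{2} \left(-12\right) = 60 \left(-2\right) = -120$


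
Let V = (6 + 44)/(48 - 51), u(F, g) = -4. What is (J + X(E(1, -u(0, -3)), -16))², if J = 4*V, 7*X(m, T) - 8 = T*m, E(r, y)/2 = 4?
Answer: 3097600/441 ≈ 7024.0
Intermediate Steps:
E(r, y) = 8 (E(r, y) = 2*4 = 8)
X(m, T) = 8/7 + T*m/7 (X(m, T) = 8/7 + (T*m)/7 = 8/7 + T*m/7)
V = -50/3 (V = 50/(-3) = 50*(-⅓) = -50/3 ≈ -16.667)
J = -200/3 (J = 4*(-50/3) = -200/3 ≈ -66.667)
(J + X(E(1, -u(0, -3)), -16))² = (-200/3 + (8/7 + (⅐)*(-16)*8))² = (-200/3 + (8/7 - 128/7))² = (-200/3 - 120/7)² = (-1760/21)² = 3097600/441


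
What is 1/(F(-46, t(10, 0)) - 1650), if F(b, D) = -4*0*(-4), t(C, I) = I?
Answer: -1/1650 ≈ -0.00060606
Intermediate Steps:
F(b, D) = 0 (F(b, D) = 0*(-4) = 0)
1/(F(-46, t(10, 0)) - 1650) = 1/(0 - 1650) = 1/(-1650) = -1/1650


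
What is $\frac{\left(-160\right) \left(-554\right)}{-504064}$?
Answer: $- \frac{1385}{7876} \approx -0.17585$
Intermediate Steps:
$\frac{\left(-160\right) \left(-554\right)}{-504064} = 88640 \left(- \frac{1}{504064}\right) = - \frac{1385}{7876}$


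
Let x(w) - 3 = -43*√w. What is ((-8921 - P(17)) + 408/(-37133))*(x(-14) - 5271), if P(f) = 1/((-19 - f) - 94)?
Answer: 113431287172098/2413645 + 1851763609871*I*√14/4827290 ≈ 4.6996e+7 + 1.4353e+6*I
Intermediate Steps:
P(f) = 1/(-113 - f)
x(w) = 3 - 43*√w
((-8921 - P(17)) + 408/(-37133))*(x(-14) - 5271) = ((-8921 - (-1)/(113 + 17)) + 408/(-37133))*((3 - 43*I*√14) - 5271) = ((-8921 - (-1)/130) + 408*(-1/37133))*((3 - 43*I*√14) - 5271) = ((-8921 - (-1)/130) - 408/37133)*((3 - 43*I*√14) - 5271) = ((-8921 - 1*(-1/130)) - 408/37133)*(-5268 - 43*I*√14) = ((-8921 + 1/130) - 408/37133)*(-5268 - 43*I*√14) = (-1159729/130 - 408/37133)*(-5268 - 43*I*√14) = -43064269997*(-5268 - 43*I*√14)/4827290 = 113431287172098/2413645 + 1851763609871*I*√14/4827290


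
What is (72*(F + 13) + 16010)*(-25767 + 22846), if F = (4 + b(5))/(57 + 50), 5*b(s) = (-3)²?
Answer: -26488206358/535 ≈ -4.9511e+7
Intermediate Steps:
b(s) = 9/5 (b(s) = (⅕)*(-3)² = (⅕)*9 = 9/5)
F = 29/535 (F = (4 + 9/5)/(57 + 50) = (29/5)/107 = (29/5)*(1/107) = 29/535 ≈ 0.054206)
(72*(F + 13) + 16010)*(-25767 + 22846) = (72*(29/535 + 13) + 16010)*(-25767 + 22846) = (72*(6984/535) + 16010)*(-2921) = (502848/535 + 16010)*(-2921) = (9068198/535)*(-2921) = -26488206358/535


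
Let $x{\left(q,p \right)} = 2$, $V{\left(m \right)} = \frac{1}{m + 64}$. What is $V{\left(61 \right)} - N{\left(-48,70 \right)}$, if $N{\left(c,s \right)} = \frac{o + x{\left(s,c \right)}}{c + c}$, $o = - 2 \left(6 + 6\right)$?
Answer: $- \frac{1327}{6000} \approx -0.22117$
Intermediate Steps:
$V{\left(m \right)} = \frac{1}{64 + m}$
$o = -24$ ($o = \left(-2\right) 12 = -24$)
$N{\left(c,s \right)} = - \frac{11}{c}$ ($N{\left(c,s \right)} = \frac{-24 + 2}{c + c} = - \frac{22}{2 c} = - 22 \frac{1}{2 c} = - \frac{11}{c}$)
$V{\left(61 \right)} - N{\left(-48,70 \right)} = \frac{1}{64 + 61} - - \frac{11}{-48} = \frac{1}{125} - \left(-11\right) \left(- \frac{1}{48}\right) = \frac{1}{125} - \frac{11}{48} = - \frac{1327}{6000}$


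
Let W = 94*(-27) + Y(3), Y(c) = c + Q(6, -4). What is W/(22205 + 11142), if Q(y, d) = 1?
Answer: -2534/33347 ≈ -0.075989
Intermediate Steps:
Y(c) = 1 + c (Y(c) = c + 1 = 1 + c)
W = -2534 (W = 94*(-27) + (1 + 3) = -2538 + 4 = -2534)
W/(22205 + 11142) = -2534/(22205 + 11142) = -2534/33347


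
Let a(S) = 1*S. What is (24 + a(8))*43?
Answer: 1376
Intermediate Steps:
a(S) = S
(24 + a(8))*43 = (24 + 8)*43 = 32*43 = 1376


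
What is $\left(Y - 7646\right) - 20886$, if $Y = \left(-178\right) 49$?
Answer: $-37254$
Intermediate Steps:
$Y = -8722$
$\left(Y - 7646\right) - 20886 = \left(-8722 - 7646\right) - 20886 = -16368 - 20886 = -37254$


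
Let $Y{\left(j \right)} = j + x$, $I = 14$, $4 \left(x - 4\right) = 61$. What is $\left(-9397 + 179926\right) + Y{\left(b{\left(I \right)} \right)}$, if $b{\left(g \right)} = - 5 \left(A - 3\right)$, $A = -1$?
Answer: $\frac{682273}{4} \approx 1.7057 \cdot 10^{5}$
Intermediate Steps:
$x = \frac{77}{4}$ ($x = 4 + \frac{1}{4} \cdot 61 = 4 + \frac{61}{4} = \frac{77}{4} \approx 19.25$)
$b{\left(g \right)} = 20$ ($b{\left(g \right)} = - 5 \left(-1 - 3\right) = \left(-5\right) \left(-4\right) = 20$)
$Y{\left(j \right)} = \frac{77}{4} + j$ ($Y{\left(j \right)} = j + \frac{77}{4} = \frac{77}{4} + j$)
$\left(-9397 + 179926\right) + Y{\left(b{\left(I \right)} \right)} = \left(-9397 + 179926\right) + \left(\frac{77}{4} + 20\right) = 170529 + \frac{157}{4} = \frac{682273}{4}$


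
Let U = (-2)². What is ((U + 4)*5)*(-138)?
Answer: -5520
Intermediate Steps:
U = 4
((U + 4)*5)*(-138) = ((4 + 4)*5)*(-138) = (8*5)*(-138) = 40*(-138) = -5520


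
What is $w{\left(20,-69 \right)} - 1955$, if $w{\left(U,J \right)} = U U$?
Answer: $-1555$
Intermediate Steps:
$w{\left(U,J \right)} = U^{2}$
$w{\left(20,-69 \right)} - 1955 = 20^{2} - 1955 = 400 - 1955 = -1555$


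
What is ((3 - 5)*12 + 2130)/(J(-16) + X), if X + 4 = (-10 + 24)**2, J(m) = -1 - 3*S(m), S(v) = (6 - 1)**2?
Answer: 1053/58 ≈ 18.155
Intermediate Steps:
S(v) = 25 (S(v) = 5**2 = 25)
J(m) = -76 (J(m) = -1 - 3*25 = -1 - 75 = -76)
X = 192 (X = -4 + (-10 + 24)**2 = -4 + 14**2 = -4 + 196 = 192)
((3 - 5)*12 + 2130)/(J(-16) + X) = ((3 - 5)*12 + 2130)/(-76 + 192) = (-2*12 + 2130)/116 = (-24 + 2130)*(1/116) = 2106*(1/116) = 1053/58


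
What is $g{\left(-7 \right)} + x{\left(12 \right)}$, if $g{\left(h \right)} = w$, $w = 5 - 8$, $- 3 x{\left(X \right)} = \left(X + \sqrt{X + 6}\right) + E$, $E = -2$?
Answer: $- \frac{19}{3} - \sqrt{2} \approx -7.7475$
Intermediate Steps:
$x{\left(X \right)} = \frac{2}{3} - \frac{X}{3} - \frac{\sqrt{6 + X}}{3}$ ($x{\left(X \right)} = - \frac{\left(X + \sqrt{X + 6}\right) - 2}{3} = - \frac{\left(X + \sqrt{6 + X}\right) - 2}{3} = - \frac{-2 + X + \sqrt{6 + X}}{3} = \frac{2}{3} - \frac{X}{3} - \frac{\sqrt{6 + X}}{3}$)
$w = -3$ ($w = 5 - 8 = -3$)
$g{\left(h \right)} = -3$
$g{\left(-7 \right)} + x{\left(12 \right)} = -3 - \left(\frac{10}{3} + \frac{\sqrt{6 + 12}}{3}\right) = -3 - \left(\frac{10}{3} + \sqrt{2}\right) = - \frac{19}{3} - \sqrt{2}$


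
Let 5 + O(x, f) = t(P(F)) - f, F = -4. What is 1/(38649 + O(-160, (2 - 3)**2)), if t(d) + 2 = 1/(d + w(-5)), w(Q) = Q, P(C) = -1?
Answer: 6/231845 ≈ 2.5879e-5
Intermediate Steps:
t(d) = -2 + 1/(-5 + d) (t(d) = -2 + 1/(d - 5) = -2 + 1/(-5 + d))
O(x, f) = -43/6 - f (O(x, f) = -5 + ((11 - 2*(-1))/(-5 - 1) - f) = -5 + ((11 + 2)/(-6) - f) = -5 + (-1/6*13 - f) = -5 + (-13/6 - f) = -43/6 - f)
1/(38649 + O(-160, (2 - 3)**2)) = 1/(38649 + (-43/6 - (2 - 3)**2)) = 1/(38649 + (-43/6 - 1*(-1)**2)) = 1/(38649 + (-43/6 - 1*1)) = 1/(38649 + (-43/6 - 1)) = 1/(38649 - 49/6) = 1/(231845/6) = 6/231845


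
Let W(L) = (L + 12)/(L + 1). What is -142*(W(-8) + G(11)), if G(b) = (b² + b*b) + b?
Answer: -250914/7 ≈ -35845.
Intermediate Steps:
W(L) = (12 + L)/(1 + L)
G(b) = b + 2*b² (G(b) = (b² + b²) + b = 2*b² + b = b + 2*b²)
-142*(W(-8) + G(11)) = -142*((12 - 8)/(1 - 8) + 11*(1 + 2*11)) = -142*(4/(-7) + 11*(1 + 22)) = -142*(-⅐*4 + 11*23) = -142*(-4/7 + 253) = -142*1767/7 = -250914/7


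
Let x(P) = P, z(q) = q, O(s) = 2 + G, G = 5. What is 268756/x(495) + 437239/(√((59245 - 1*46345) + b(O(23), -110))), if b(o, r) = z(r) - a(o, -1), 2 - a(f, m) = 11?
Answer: 268756/495 + 437239*√12799/12799 ≈ 4407.8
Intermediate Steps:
O(s) = 7 (O(s) = 2 + 5 = 7)
a(f, m) = -9 (a(f, m) = 2 - 1*11 = 2 - 11 = -9)
b(o, r) = 9 + r (b(o, r) = r - 1*(-9) = r + 9 = 9 + r)
268756/x(495) + 437239/(√((59245 - 1*46345) + b(O(23), -110))) = 268756/495 + 437239/(√((59245 - 1*46345) + (9 - 110))) = 268756*(1/495) + 437239/(√((59245 - 46345) - 101)) = 268756/495 + 437239/(√(12900 - 101)) = 268756/495 + 437239/(√12799) = 268756/495 + 437239*(√12799/12799) = 268756/495 + 437239*√12799/12799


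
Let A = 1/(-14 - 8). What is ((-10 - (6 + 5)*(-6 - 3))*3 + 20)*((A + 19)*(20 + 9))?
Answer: 3470691/22 ≈ 1.5776e+5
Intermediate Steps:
A = -1/22 (A = 1/(-22) = -1/22 ≈ -0.045455)
((-10 - (6 + 5)*(-6 - 3))*3 + 20)*((A + 19)*(20 + 9)) = ((-10 - (6 + 5)*(-6 - 3))*3 + 20)*((-1/22 + 19)*(20 + 9)) = ((-10 - 11*(-9))*3 + 20)*((417/22)*29) = ((-10 - 1*(-99))*3 + 20)*(12093/22) = ((-10 + 99)*3 + 20)*(12093/22) = (89*3 + 20)*(12093/22) = (267 + 20)*(12093/22) = 287*(12093/22) = 3470691/22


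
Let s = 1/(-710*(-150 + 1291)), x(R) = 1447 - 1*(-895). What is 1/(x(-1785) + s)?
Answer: 810110/1897277619 ≈ 0.00042699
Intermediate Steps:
x(R) = 2342 (x(R) = 1447 + 895 = 2342)
s = -1/810110 (s = 1/(-710*1141) = 1/(-810110) = -1/810110 ≈ -1.2344e-6)
1/(x(-1785) + s) = 1/(2342 - 1/810110) = 1/(1897277619/810110) = 810110/1897277619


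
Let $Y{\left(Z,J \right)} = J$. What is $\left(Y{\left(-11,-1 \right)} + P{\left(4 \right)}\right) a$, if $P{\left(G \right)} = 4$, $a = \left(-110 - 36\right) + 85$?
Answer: $-183$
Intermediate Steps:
$a = -61$ ($a = -146 + 85 = -61$)
$\left(Y{\left(-11,-1 \right)} + P{\left(4 \right)}\right) a = \left(-1 + 4\right) \left(-61\right) = 3 \left(-61\right) = -183$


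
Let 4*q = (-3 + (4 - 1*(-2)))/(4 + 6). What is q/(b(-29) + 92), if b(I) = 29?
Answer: 3/4840 ≈ 0.00061983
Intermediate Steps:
q = 3/40 (q = ((-3 + (4 - 1*(-2)))/(4 + 6))/4 = ((-3 + (4 + 2))/10)/4 = ((-3 + 6)*(⅒))/4 = (3*(⅒))/4 = (¼)*(3/10) = 3/40 ≈ 0.075000)
q/(b(-29) + 92) = (3/40)/(29 + 92) = (3/40)/121 = (1/121)*(3/40) = 3/4840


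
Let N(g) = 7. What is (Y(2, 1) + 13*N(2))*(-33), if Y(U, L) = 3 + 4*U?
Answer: -3366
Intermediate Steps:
(Y(2, 1) + 13*N(2))*(-33) = ((3 + 4*2) + 13*7)*(-33) = ((3 + 8) + 91)*(-33) = (11 + 91)*(-33) = 102*(-33) = -3366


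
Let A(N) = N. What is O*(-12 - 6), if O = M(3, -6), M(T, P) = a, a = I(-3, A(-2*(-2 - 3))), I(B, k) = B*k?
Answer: 540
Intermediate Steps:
a = -30 (a = -(-6)*(-2 - 3) = -(-6)*(-5) = -3*10 = -30)
M(T, P) = -30
O = -30
O*(-12 - 6) = -30*(-12 - 6) = -30*(-18) = 540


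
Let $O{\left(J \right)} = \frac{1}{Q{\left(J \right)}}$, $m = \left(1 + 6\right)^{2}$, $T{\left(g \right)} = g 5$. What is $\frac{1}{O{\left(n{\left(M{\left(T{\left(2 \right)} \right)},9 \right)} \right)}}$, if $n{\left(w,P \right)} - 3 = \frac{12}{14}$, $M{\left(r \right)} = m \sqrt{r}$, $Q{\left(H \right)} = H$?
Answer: $\frac{27}{7} \approx 3.8571$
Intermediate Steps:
$T{\left(g \right)} = 5 g$
$m = 49$ ($m = 7^{2} = 49$)
$M{\left(r \right)} = 49 \sqrt{r}$
$n{\left(w,P \right)} = \frac{27}{7}$ ($n{\left(w,P \right)} = 3 + \frac{12}{14} = 3 + 12 \cdot \frac{1}{14} = 3 + \frac{6}{7} = \frac{27}{7}$)
$O{\left(J \right)} = \frac{1}{J}$
$\frac{1}{O{\left(n{\left(M{\left(T{\left(2 \right)} \right)},9 \right)} \right)}} = \frac{1}{\frac{1}{\frac{27}{7}}} = \frac{1}{\frac{7}{27}} = \frac{27}{7}$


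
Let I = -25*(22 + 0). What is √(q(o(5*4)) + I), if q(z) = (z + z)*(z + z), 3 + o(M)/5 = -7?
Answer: 15*√42 ≈ 97.211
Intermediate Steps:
o(M) = -50 (o(M) = -15 + 5*(-7) = -15 - 35 = -50)
I = -550 (I = -25*22 = -550)
q(z) = 4*z² (q(z) = (2*z)*(2*z) = 4*z²)
√(q(o(5*4)) + I) = √(4*(-50)² - 550) = √(4*2500 - 550) = √(10000 - 550) = √9450 = 15*√42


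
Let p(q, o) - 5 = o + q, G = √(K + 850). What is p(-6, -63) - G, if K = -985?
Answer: -64 - 3*I*√15 ≈ -64.0 - 11.619*I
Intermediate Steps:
G = 3*I*√15 (G = √(-985 + 850) = √(-135) = 3*I*√15 ≈ 11.619*I)
p(q, o) = 5 + o + q (p(q, o) = 5 + (o + q) = 5 + o + q)
p(-6, -63) - G = (5 - 63 - 6) - 3*I*√15 = -64 - 3*I*√15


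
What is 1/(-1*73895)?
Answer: -1/73895 ≈ -1.3533e-5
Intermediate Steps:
1/(-1*73895) = 1/(-73895) = -1/73895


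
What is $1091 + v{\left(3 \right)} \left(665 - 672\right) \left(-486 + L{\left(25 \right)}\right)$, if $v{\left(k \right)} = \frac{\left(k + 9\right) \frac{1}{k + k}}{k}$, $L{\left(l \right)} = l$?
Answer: $\frac{9727}{3} \approx 3242.3$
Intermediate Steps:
$v{\left(k \right)} = \frac{9 + k}{2 k^{2}}$ ($v{\left(k \right)} = \frac{\left(9 + k\right) \frac{1}{2 k}}{k} = \frac{\frac{1}{2} \frac{1}{k} \left(9 + k\right)}{k} = \frac{9 + k}{2 k^{2}}$)
$1091 + v{\left(3 \right)} \left(665 - 672\right) \left(-486 + L{\left(25 \right)}\right) = 1091 + \frac{9 + 3}{2 \cdot 9} \left(665 - 672\right) \left(-486 + 25\right) = 1091 + \frac{1}{2} \cdot \frac{1}{9} \cdot 12 \left(\left(-7\right) \left(-461\right)\right) = 1091 + \frac{2}{3} \cdot 3227 = 1091 + \frac{6454}{3} = \frac{9727}{3}$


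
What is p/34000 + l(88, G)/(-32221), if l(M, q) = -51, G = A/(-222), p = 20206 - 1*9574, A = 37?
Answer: 43038459/136939250 ≈ 0.31429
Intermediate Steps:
p = 10632 (p = 20206 - 9574 = 10632)
G = -⅙ (G = 37/(-222) = 37*(-1/222) = -⅙ ≈ -0.16667)
p/34000 + l(88, G)/(-32221) = 10632/34000 - 51/(-32221) = 10632*(1/34000) - 51*(-1/32221) = 1329/4250 + 51/32221 = 43038459/136939250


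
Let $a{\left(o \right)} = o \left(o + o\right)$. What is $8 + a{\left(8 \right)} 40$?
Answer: $5128$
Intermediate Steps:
$a{\left(o \right)} = 2 o^{2}$ ($a{\left(o \right)} = o 2 o = 2 o^{2}$)
$8 + a{\left(8 \right)} 40 = 8 + 2 \cdot 8^{2} \cdot 40 = 8 + 2 \cdot 64 \cdot 40 = 8 + 128 \cdot 40 = 8 + 5120 = 5128$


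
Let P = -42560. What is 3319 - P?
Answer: 45879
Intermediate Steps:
3319 - P = 3319 - 1*(-42560) = 3319 + 42560 = 45879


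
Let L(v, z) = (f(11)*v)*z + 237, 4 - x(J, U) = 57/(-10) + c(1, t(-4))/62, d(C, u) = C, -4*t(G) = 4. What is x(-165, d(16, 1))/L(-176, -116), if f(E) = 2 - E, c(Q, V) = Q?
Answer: -1501/28443585 ≈ -5.2771e-5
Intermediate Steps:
t(G) = -1 (t(G) = -¼*4 = -1)
x(J, U) = 1501/155 (x(J, U) = 4 - (57/(-10) + 1/62) = 4 - (57*(-⅒) + 1*(1/62)) = 4 - (-57/10 + 1/62) = 4 - 1*(-881/155) = 4 + 881/155 = 1501/155)
L(v, z) = 237 - 9*v*z (L(v, z) = ((2 - 1*11)*v)*z + 237 = ((2 - 11)*v)*z + 237 = (-9*v)*z + 237 = -9*v*z + 237 = 237 - 9*v*z)
x(-165, d(16, 1))/L(-176, -116) = 1501/(155*(237 - 9*(-176)*(-116))) = 1501/(155*(237 - 183744)) = (1501/155)/(-183507) = (1501/155)*(-1/183507) = -1501/28443585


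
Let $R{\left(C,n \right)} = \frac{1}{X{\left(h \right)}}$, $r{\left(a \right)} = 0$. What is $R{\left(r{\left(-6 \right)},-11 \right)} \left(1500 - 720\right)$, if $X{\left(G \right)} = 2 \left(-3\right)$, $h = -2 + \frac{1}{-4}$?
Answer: $-130$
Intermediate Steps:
$h = - \frac{9}{4}$ ($h = -2 - \frac{1}{4} = - \frac{9}{4} \approx -2.25$)
$X{\left(G \right)} = -6$
$R{\left(C,n \right)} = - \frac{1}{6}$ ($R{\left(C,n \right)} = \frac{1}{-6} = - \frac{1}{6}$)
$R{\left(r{\left(-6 \right)},-11 \right)} \left(1500 - 720\right) = - \frac{1500 - 720}{6} = \left(- \frac{1}{6}\right) 780 = -130$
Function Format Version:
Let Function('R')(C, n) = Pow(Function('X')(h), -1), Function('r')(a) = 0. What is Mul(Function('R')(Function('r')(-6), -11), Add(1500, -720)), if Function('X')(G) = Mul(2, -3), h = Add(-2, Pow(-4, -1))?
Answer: -130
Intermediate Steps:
h = Rational(-9, 4) (h = Add(-2, Rational(-1, 4)) = Rational(-9, 4) ≈ -2.2500)
Function('X')(G) = -6
Function('R')(C, n) = Rational(-1, 6) (Function('R')(C, n) = Pow(-6, -1) = Rational(-1, 6))
Mul(Function('R')(Function('r')(-6), -11), Add(1500, -720)) = Mul(Rational(-1, 6), Add(1500, -720)) = Mul(Rational(-1, 6), 780) = -130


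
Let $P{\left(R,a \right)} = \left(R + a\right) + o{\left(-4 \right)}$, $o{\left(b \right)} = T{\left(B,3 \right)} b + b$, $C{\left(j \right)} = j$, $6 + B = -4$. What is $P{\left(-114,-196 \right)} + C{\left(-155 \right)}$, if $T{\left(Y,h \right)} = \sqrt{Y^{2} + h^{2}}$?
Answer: $-469 - 4 \sqrt{109} \approx -510.76$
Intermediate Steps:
$B = -10$ ($B = -6 - 4 = -10$)
$o{\left(b \right)} = b + b \sqrt{109}$ ($o{\left(b \right)} = \sqrt{\left(-10\right)^{2} + 3^{2}} b + b = \sqrt{100 + 9} b + b = \sqrt{109} b + b = b \sqrt{109} + b = b + b \sqrt{109}$)
$P{\left(R,a \right)} = -4 + R + a - 4 \sqrt{109}$ ($P{\left(R,a \right)} = \left(R + a\right) - 4 \left(1 + \sqrt{109}\right) = \left(R + a\right) - \left(4 + 4 \sqrt{109}\right) = -4 + R + a - 4 \sqrt{109}$)
$P{\left(-114,-196 \right)} + C{\left(-155 \right)} = \left(-4 - 114 - 196 - 4 \sqrt{109}\right) - 155 = \left(-314 - 4 \sqrt{109}\right) - 155 = -469 - 4 \sqrt{109}$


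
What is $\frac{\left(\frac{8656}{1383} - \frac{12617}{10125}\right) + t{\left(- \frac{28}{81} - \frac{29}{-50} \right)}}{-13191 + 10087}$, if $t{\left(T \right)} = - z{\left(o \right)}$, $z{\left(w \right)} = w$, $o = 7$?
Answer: $\frac{2318953}{3622077000} \approx 0.00064023$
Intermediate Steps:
$t{\left(T \right)} = -7$ ($t{\left(T \right)} = \left(-1\right) 7 = -7$)
$\frac{\left(\frac{8656}{1383} - \frac{12617}{10125}\right) + t{\left(- \frac{28}{81} - \frac{29}{-50} \right)}}{-13191 + 10087} = \frac{\left(\frac{8656}{1383} - \frac{12617}{10125}\right) - 7}{-13191 + 10087} = \frac{\left(8656 \cdot \frac{1}{1383} - \frac{12617}{10125}\right) - 7}{-3104} = \left(\left(\frac{8656}{1383} - \frac{12617}{10125}\right) - 7\right) \left(- \frac{1}{3104}\right) = \left(\frac{23397563}{4667625} - 7\right) \left(- \frac{1}{3104}\right) = \left(- \frac{9275812}{4667625}\right) \left(- \frac{1}{3104}\right) = \frac{2318953}{3622077000}$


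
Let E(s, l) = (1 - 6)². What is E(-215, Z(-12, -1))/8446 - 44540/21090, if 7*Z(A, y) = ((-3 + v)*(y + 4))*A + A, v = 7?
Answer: -37565759/17812614 ≈ -2.1089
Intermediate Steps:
Z(A, y) = A/7 + A*(16 + 4*y)/7 (Z(A, y) = (((-3 + 7)*(y + 4))*A + A)/7 = ((4*(4 + y))*A + A)/7 = ((16 + 4*y)*A + A)/7 = (A*(16 + 4*y) + A)/7 = (A + A*(16 + 4*y))/7 = A/7 + A*(16 + 4*y)/7)
E(s, l) = 25 (E(s, l) = (-5)² = 25)
E(-215, Z(-12, -1))/8446 - 44540/21090 = 25/8446 - 44540/21090 = 25*(1/8446) - 44540*1/21090 = 25/8446 - 4454/2109 = -37565759/17812614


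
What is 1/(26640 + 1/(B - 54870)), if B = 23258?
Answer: 31612/842143679 ≈ 3.7538e-5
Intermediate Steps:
1/(26640 + 1/(B - 54870)) = 1/(26640 + 1/(23258 - 54870)) = 1/(26640 + 1/(-31612)) = 1/(26640 - 1/31612) = 1/(842143679/31612) = 31612/842143679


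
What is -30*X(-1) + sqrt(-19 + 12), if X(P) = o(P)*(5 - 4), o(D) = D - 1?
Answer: 60 + I*sqrt(7) ≈ 60.0 + 2.6458*I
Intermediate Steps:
o(D) = -1 + D
X(P) = -1 + P (X(P) = (-1 + P)*(5 - 4) = (-1 + P)*1 = -1 + P)
-30*X(-1) + sqrt(-19 + 12) = -30*(-1 - 1) + sqrt(-19 + 12) = -30*(-2) + sqrt(-7) = 60 + I*sqrt(7)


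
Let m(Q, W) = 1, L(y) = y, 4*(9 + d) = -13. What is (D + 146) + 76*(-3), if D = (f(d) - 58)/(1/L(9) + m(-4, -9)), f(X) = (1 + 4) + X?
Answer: -5629/40 ≈ -140.73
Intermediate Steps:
d = -49/4 (d = -9 + (¼)*(-13) = -9 - 13/4 = -49/4 ≈ -12.250)
f(X) = 5 + X
D = -2349/40 (D = ((5 - 49/4) - 58)/(1/9 + 1) = (-29/4 - 58)/(⅑ + 1) = -261/(4*10/9) = -261/4*9/10 = -2349/40 ≈ -58.725)
(D + 146) + 76*(-3) = (-2349/40 + 146) + 76*(-3) = 3491/40 - 228 = -5629/40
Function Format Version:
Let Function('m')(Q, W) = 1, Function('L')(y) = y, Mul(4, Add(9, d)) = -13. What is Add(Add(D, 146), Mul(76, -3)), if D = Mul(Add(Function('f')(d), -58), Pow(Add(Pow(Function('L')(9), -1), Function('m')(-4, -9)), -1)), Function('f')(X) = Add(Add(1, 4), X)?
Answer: Rational(-5629, 40) ≈ -140.73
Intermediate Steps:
d = Rational(-49, 4) (d = Add(-9, Mul(Rational(1, 4), -13)) = Add(-9, Rational(-13, 4)) = Rational(-49, 4) ≈ -12.250)
Function('f')(X) = Add(5, X)
D = Rational(-2349, 40) (D = Mul(Add(Add(5, Rational(-49, 4)), -58), Pow(Add(Pow(9, -1), 1), -1)) = Mul(Add(Rational(-29, 4), -58), Pow(Add(Rational(1, 9), 1), -1)) = Mul(Rational(-261, 4), Pow(Rational(10, 9), -1)) = Mul(Rational(-261, 4), Rational(9, 10)) = Rational(-2349, 40) ≈ -58.725)
Add(Add(D, 146), Mul(76, -3)) = Add(Add(Rational(-2349, 40), 146), Mul(76, -3)) = Add(Rational(3491, 40), -228) = Rational(-5629, 40)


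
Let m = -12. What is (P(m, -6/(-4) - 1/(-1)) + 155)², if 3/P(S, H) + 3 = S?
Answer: 599076/25 ≈ 23963.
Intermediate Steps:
P(S, H) = 3/(-3 + S)
(P(m, -6/(-4) - 1/(-1)) + 155)² = (3/(-3 - 12) + 155)² = (3/(-15) + 155)² = (3*(-1/15) + 155)² = (-⅕ + 155)² = (774/5)² = 599076/25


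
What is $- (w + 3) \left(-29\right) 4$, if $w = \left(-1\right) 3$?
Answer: $0$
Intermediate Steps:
$w = -3$
$- (w + 3) \left(-29\right) 4 = - (-3 + 3) \left(-29\right) 4 = \left(-1\right) 0 \left(-29\right) 4 = 0 \left(-29\right) 4 = 0 \cdot 4 = 0$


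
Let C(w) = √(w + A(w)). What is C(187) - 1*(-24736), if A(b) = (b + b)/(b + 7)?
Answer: 24736 + 7*√36278/97 ≈ 24750.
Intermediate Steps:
A(b) = 2*b/(7 + b) (A(b) = (2*b)/(7 + b) = 2*b/(7 + b))
C(w) = √(w + 2*w/(7 + w))
C(187) - 1*(-24736) = √(187*(9 + 187)/(7 + 187)) - 1*(-24736) = √(187*196/194) + 24736 = √(187*(1/194)*196) + 24736 = √(18326/97) + 24736 = 7*√36278/97 + 24736 = 24736 + 7*√36278/97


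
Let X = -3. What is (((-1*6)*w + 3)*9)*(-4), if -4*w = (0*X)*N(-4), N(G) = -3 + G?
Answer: -108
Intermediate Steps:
w = 0 (w = -0*(-3)*(-3 - 4)/4 = -0*(-7) = -¼*0 = 0)
(((-1*6)*w + 3)*9)*(-4) = ((-1*6*0 + 3)*9)*(-4) = ((-6*0 + 3)*9)*(-4) = ((0 + 3)*9)*(-4) = (3*9)*(-4) = 27*(-4) = -108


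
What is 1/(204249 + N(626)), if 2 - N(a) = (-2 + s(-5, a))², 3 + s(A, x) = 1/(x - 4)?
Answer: 386884/79011778003 ≈ 4.8965e-6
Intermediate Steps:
s(A, x) = -3 + 1/(-4 + x) (s(A, x) = -3 + 1/(x - 4) = -3 + 1/(-4 + x))
N(a) = 2 - (-2 + (13 - 3*a)/(-4 + a))²
1/(204249 + N(626)) = 1/(204249 + (2 - (-21 + 5*626)²/(-4 + 626)²)) = 1/(204249 + (2 - 1*(-21 + 3130)²/622²)) = 1/(204249 + (2 - 1*3109²*1/386884)) = 1/(204249 + (2 - 1*9665881*1/386884)) = 1/(204249 + (2 - 9665881/386884)) = 1/(204249 - 8892113/386884) = 1/(79011778003/386884) = 386884/79011778003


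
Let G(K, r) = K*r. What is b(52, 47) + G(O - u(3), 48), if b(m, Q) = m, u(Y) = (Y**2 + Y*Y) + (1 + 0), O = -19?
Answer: -1772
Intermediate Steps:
u(Y) = 1 + 2*Y**2 (u(Y) = (Y**2 + Y**2) + 1 = 2*Y**2 + 1 = 1 + 2*Y**2)
b(52, 47) + G(O - u(3), 48) = 52 + (-19 - (1 + 2*3**2))*48 = 52 + (-19 - (1 + 2*9))*48 = 52 + (-19 - (1 + 18))*48 = 52 + (-19 - 1*19)*48 = 52 + (-19 - 19)*48 = 52 - 38*48 = 52 - 1824 = -1772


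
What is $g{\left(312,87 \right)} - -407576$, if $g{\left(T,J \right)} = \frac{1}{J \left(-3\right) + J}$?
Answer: $\frac{70918223}{174} \approx 4.0758 \cdot 10^{5}$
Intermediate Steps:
$g{\left(T,J \right)} = - \frac{1}{2 J}$ ($g{\left(T,J \right)} = \frac{1}{- 3 J + J} = \frac{1}{\left(-2\right) J} = - \frac{1}{2 J}$)
$g{\left(312,87 \right)} - -407576 = - \frac{1}{2 \cdot 87} - -407576 = \left(- \frac{1}{2}\right) \frac{1}{87} + 407576 = - \frac{1}{174} + 407576 = \frac{70918223}{174}$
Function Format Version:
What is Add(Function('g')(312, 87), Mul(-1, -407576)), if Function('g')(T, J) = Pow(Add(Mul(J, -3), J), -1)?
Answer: Rational(70918223, 174) ≈ 4.0758e+5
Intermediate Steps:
Function('g')(T, J) = Mul(Rational(-1, 2), Pow(J, -1)) (Function('g')(T, J) = Pow(Add(Mul(-3, J), J), -1) = Pow(Mul(-2, J), -1) = Mul(Rational(-1, 2), Pow(J, -1)))
Add(Function('g')(312, 87), Mul(-1, -407576)) = Add(Mul(Rational(-1, 2), Pow(87, -1)), Mul(-1, -407576)) = Add(Mul(Rational(-1, 2), Rational(1, 87)), 407576) = Add(Rational(-1, 174), 407576) = Rational(70918223, 174)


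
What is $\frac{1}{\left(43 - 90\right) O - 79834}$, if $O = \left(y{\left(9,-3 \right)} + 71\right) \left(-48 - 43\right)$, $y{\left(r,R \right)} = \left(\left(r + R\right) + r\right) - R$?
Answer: $\frac{1}{300819} \approx 3.3243 \cdot 10^{-6}$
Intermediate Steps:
$y{\left(r,R \right)} = 2 r$ ($y{\left(r,R \right)} = \left(\left(R + r\right) + r\right) - R = \left(R + 2 r\right) - R = 2 r$)
$O = -8099$ ($O = \left(2 \cdot 9 + 71\right) \left(-48 - 43\right) = \left(18 + 71\right) \left(-91\right) = 89 \left(-91\right) = -8099$)
$\frac{1}{\left(43 - 90\right) O - 79834} = \frac{1}{\left(43 - 90\right) \left(-8099\right) - 79834} = \frac{1}{\left(-47\right) \left(-8099\right) - 79834} = \frac{1}{380653 - 79834} = \frac{1}{300819}$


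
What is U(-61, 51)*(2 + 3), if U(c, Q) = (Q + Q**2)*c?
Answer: -808860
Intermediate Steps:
U(c, Q) = c*(Q + Q**2)
U(-61, 51)*(2 + 3) = (51*(-61)*(1 + 51))*(2 + 3) = (51*(-61)*52)*5 = -161772*5 = -808860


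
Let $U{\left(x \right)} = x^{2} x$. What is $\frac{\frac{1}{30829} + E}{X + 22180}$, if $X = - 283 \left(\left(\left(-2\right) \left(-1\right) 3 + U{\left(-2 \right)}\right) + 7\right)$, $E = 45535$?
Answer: $\frac{1403798516}{640164185} \approx 2.1929$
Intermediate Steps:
$U{\left(x \right)} = x^{3}$
$X = -1415$ ($X = - 283 \left(\left(\left(-2\right) \left(-1\right) 3 + \left(-2\right)^{3}\right) + 7\right) = - 283 \left(\left(2 \cdot 3 - 8\right) + 7\right) = - 283 \left(\left(6 - 8\right) + 7\right) = - 283 \left(-2 + 7\right) = \left(-283\right) 5 = -1415$)
$\frac{\frac{1}{30829} + E}{X + 22180} = \frac{\frac{1}{30829} + 45535}{-1415 + 22180} = \frac{\frac{1}{30829} + 45535}{20765} = \frac{1403798516}{30829} \cdot \frac{1}{20765} = \frac{1403798516}{640164185}$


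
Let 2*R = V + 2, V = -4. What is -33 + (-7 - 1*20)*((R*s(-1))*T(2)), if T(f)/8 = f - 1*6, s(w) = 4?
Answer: -3489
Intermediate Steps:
T(f) = -48 + 8*f (T(f) = 8*(f - 1*6) = 8*(f - 6) = 8*(-6 + f) = -48 + 8*f)
R = -1 (R = (-4 + 2)/2 = (½)*(-2) = -1)
-33 + (-7 - 1*20)*((R*s(-1))*T(2)) = -33 + (-7 - 1*20)*((-1*4)*(-48 + 8*2)) = -33 + (-7 - 20)*(-4*(-48 + 16)) = -33 - (-108)*(-32) = -33 - 27*128 = -33 - 3456 = -3489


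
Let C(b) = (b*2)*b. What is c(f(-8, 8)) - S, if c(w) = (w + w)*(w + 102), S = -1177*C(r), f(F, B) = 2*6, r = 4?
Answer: 40400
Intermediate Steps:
C(b) = 2*b² (C(b) = (2*b)*b = 2*b²)
f(F, B) = 12
S = -37664 (S = -2354*4² = -2354*16 = -1177*32 = -37664)
c(w) = 2*w*(102 + w) (c(w) = (2*w)*(102 + w) = 2*w*(102 + w))
c(f(-8, 8)) - S = 2*12*(102 + 12) - 1*(-37664) = 2*12*114 + 37664 = 2736 + 37664 = 40400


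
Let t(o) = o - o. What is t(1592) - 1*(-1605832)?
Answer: 1605832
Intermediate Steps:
t(o) = 0
t(1592) - 1*(-1605832) = 0 - 1*(-1605832) = 0 + 1605832 = 1605832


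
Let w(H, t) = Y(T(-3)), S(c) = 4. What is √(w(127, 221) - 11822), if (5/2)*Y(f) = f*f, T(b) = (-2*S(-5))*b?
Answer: I*√289790/5 ≈ 107.66*I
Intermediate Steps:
T(b) = -8*b (T(b) = (-2*4)*b = -8*b)
Y(f) = 2*f²/5 (Y(f) = 2*(f*f)/5 = 2*f²/5)
w(H, t) = 1152/5 (w(H, t) = 2*(-8*(-3))²/5 = (⅖)*24² = (⅖)*576 = 1152/5)
√(w(127, 221) - 11822) = √(1152/5 - 11822) = √(-57958/5) = I*√289790/5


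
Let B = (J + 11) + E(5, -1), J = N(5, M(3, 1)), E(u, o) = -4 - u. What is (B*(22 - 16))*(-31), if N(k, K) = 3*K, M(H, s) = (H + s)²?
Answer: -9300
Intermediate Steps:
J = 48 (J = 3*(3 + 1)² = 3*4² = 3*16 = 48)
B = 50 (B = (48 + 11) + (-4 - 1*5) = 59 + (-4 - 5) = 59 - 9 = 50)
(B*(22 - 16))*(-31) = (50*(22 - 16))*(-31) = (50*6)*(-31) = 300*(-31) = -9300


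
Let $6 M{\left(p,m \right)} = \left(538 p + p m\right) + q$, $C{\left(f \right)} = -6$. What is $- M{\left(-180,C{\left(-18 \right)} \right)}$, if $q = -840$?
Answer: $16100$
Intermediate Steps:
$M{\left(p,m \right)} = -140 + \frac{269 p}{3} + \frac{m p}{6}$ ($M{\left(p,m \right)} = \frac{\left(538 p + p m\right) - 840}{6} = \frac{\left(538 p + m p\right) - 840}{6} = \frac{-840 + 538 p + m p}{6} = -140 + \frac{269 p}{3} + \frac{m p}{6}$)
$- M{\left(-180,C{\left(-18 \right)} \right)} = - (-140 + \frac{269}{3} \left(-180\right) + \frac{1}{6} \left(-6\right) \left(-180\right)) = - (-140 - 16140 + 180) = \left(-1\right) \left(-16100\right) = 16100$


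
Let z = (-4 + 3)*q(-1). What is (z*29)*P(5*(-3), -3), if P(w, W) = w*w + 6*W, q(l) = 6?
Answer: -36018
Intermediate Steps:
P(w, W) = w² + 6*W
z = -6 (z = (-4 + 3)*6 = -1*6 = -6)
(z*29)*P(5*(-3), -3) = (-6*29)*((5*(-3))² + 6*(-3)) = -174*((-15)² - 18) = -174*(225 - 18) = -174*207 = -36018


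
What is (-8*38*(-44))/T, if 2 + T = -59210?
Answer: -3344/14803 ≈ -0.22590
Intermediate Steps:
T = -59212 (T = -2 - 59210 = -59212)
(-8*38*(-44))/T = (-8*38*(-44))/(-59212) = -304*(-44)*(-1/59212) = 13376*(-1/59212) = -3344/14803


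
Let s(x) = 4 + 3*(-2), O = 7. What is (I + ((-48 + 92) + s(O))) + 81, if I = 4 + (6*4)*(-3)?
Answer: 55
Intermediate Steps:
s(x) = -2 (s(x) = 4 - 6 = -2)
I = -68 (I = 4 + 24*(-3) = 4 - 72 = -68)
(I + ((-48 + 92) + s(O))) + 81 = (-68 + ((-48 + 92) - 2)) + 81 = (-68 + (44 - 2)) + 81 = (-68 + 42) + 81 = -26 + 81 = 55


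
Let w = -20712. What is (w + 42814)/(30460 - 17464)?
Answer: 11051/6498 ≈ 1.7007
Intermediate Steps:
(w + 42814)/(30460 - 17464) = (-20712 + 42814)/(30460 - 17464) = 22102/12996 = 22102*(1/12996) = 11051/6498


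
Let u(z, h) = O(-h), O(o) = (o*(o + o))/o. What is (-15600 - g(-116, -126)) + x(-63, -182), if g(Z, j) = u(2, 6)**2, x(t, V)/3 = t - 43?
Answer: -16062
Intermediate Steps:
O(o) = 2*o (O(o) = (o*(2*o))/o = (2*o**2)/o = 2*o)
x(t, V) = -129 + 3*t (x(t, V) = 3*(t - 43) = 3*(-43 + t) = -129 + 3*t)
u(z, h) = -2*h (u(z, h) = 2*(-h) = -2*h)
g(Z, j) = 144 (g(Z, j) = (-2*6)**2 = (-12)**2 = 144)
(-15600 - g(-116, -126)) + x(-63, -182) = (-15600 - 1*144) + (-129 + 3*(-63)) = (-15600 - 144) + (-129 - 189) = -15744 - 318 = -16062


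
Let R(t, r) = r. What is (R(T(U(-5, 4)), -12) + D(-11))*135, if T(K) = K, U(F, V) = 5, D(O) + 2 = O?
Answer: -3375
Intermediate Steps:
D(O) = -2 + O
(R(T(U(-5, 4)), -12) + D(-11))*135 = (-12 + (-2 - 11))*135 = (-12 - 13)*135 = -25*135 = -3375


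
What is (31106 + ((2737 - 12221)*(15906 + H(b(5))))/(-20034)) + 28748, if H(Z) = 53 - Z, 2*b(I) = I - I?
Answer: 675235096/10017 ≈ 67409.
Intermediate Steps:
b(I) = 0 (b(I) = (I - I)/2 = (½)*0 = 0)
(31106 + ((2737 - 12221)*(15906 + H(b(5))))/(-20034)) + 28748 = (31106 + ((2737 - 12221)*(15906 + (53 - 1*0)))/(-20034)) + 28748 = (31106 - 9484*(15906 + (53 + 0))*(-1/20034)) + 28748 = (31106 - 9484*(15906 + 53)*(-1/20034)) + 28748 = (31106 - 9484*15959*(-1/20034)) + 28748 = (31106 - 151355156*(-1/20034)) + 28748 = (31106 + 75677578/10017) + 28748 = 387266380/10017 + 28748 = 675235096/10017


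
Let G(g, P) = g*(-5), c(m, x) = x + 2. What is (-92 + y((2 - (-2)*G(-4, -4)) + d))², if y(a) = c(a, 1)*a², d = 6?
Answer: 46512400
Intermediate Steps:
c(m, x) = 2 + x
G(g, P) = -5*g
y(a) = 3*a² (y(a) = (2 + 1)*a² = 3*a²)
(-92 + y((2 - (-2)*G(-4, -4)) + d))² = (-92 + 3*((2 - (-2)*(-5*(-4))) + 6)²)² = (-92 + 3*((2 - (-2)*20) + 6)²)² = (-92 + 3*((2 - 1*(-40)) + 6)²)² = (-92 + 3*((2 + 40) + 6)²)² = (-92 + 3*(42 + 6)²)² = (-92 + 3*48²)² = (-92 + 3*2304)² = (-92 + 6912)² = 6820² = 46512400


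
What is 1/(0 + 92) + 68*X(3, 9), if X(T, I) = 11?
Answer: 68817/92 ≈ 748.01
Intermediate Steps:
1/(0 + 92) + 68*X(3, 9) = 1/(0 + 92) + 68*11 = 1/92 + 748 = 68817/92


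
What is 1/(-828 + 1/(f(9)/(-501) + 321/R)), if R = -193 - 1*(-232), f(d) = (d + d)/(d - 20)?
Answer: -196637/162791555 ≈ -0.0012079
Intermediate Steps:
f(d) = 2*d/(-20 + d) (f(d) = (2*d)/(-20 + d) = 2*d/(-20 + d))
R = 39 (R = -193 + 232 = 39)
1/(-828 + 1/(f(9)/(-501) + 321/R)) = 1/(-828 + 1/((2*9/(-20 + 9))/(-501) + 321/39)) = 1/(-828 + 1/((2*9/(-11))*(-1/501) + 321*(1/39))) = 1/(-828 + 1/((2*9*(-1/11))*(-1/501) + 107/13)) = 1/(-828 + 1/(-18/11*(-1/501) + 107/13)) = 1/(-828 + 1/(6/1837 + 107/13)) = 1/(-828 + 1/(196637/23881)) = 1/(-828 + 23881/196637) = 1/(-162791555/196637) = -196637/162791555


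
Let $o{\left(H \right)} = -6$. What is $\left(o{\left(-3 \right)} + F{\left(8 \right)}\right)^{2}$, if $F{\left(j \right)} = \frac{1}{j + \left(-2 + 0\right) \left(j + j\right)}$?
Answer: $\frac{21025}{576} \approx 36.502$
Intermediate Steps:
$F{\left(j \right)} = - \frac{1}{3 j}$ ($F{\left(j \right)} = \frac{1}{j - 2 \cdot 2 j} = \frac{1}{j - 4 j} = \frac{1}{\left(-3\right) j} = - \frac{1}{3 j}$)
$\left(o{\left(-3 \right)} + F{\left(8 \right)}\right)^{2} = \left(-6 - \frac{1}{3 \cdot 8}\right)^{2} = \left(-6 - \frac{1}{24}\right)^{2} = \left(- \frac{145}{24}\right)^{2} = \frac{21025}{576}$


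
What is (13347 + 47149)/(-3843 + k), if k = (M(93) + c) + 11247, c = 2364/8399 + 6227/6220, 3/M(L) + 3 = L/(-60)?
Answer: 15136742304320/1852715451397 ≈ 8.1700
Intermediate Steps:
M(L) = 3/(-3 - L/60) (M(L) = 3/(-3 + L/(-60)) = 3/(-3 + L*(-1/60)) = 3/(-3 - L/60))
c = 67004653/52241780 (c = 2364*(1/8399) + 6227*(1/6220) = 2364/8399 + 6227/6220 = 67004653/52241780 ≈ 1.2826)
k = 53471223185683/4754001980 (k = (-180/(180 + 93) + 67004653/52241780) + 11247 = (-180/273 + 67004653/52241780) + 11247 = (-180*1/273 + 67004653/52241780) + 11247 = (-60/91 + 67004653/52241780) + 11247 = 2962916623/4754001980 + 11247 = 53471223185683/4754001980 ≈ 11248.)
(13347 + 47149)/(-3843 + k) = (13347 + 47149)/(-3843 + 53471223185683/4754001980) = 60496/(35201593576543/4754001980) = 60496*(4754001980/35201593576543) = 15136742304320/1852715451397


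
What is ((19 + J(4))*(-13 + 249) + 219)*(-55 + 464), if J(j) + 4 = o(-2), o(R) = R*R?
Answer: 1923527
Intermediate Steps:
o(R) = R**2
J(j) = 0 (J(j) = -4 + (-2)**2 = -4 + 4 = 0)
((19 + J(4))*(-13 + 249) + 219)*(-55 + 464) = ((19 + 0)*(-13 + 249) + 219)*(-55 + 464) = (19*236 + 219)*409 = (4484 + 219)*409 = 4703*409 = 1923527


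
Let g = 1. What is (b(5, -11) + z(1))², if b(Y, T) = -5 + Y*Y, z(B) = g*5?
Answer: 625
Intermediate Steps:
z(B) = 5 (z(B) = 1*5 = 5)
b(Y, T) = -5 + Y²
(b(5, -11) + z(1))² = ((-5 + 5²) + 5)² = ((-5 + 25) + 5)² = (20 + 5)² = 25² = 625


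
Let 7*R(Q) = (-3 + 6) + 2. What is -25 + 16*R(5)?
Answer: -95/7 ≈ -13.571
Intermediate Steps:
R(Q) = 5/7 (R(Q) = ((-3 + 6) + 2)/7 = (3 + 2)/7 = (1/7)*5 = 5/7)
-25 + 16*R(5) = -25 + 16*(5/7) = -25 + 80/7 = -95/7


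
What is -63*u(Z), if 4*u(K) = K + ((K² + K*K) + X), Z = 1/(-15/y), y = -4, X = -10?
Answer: 7553/50 ≈ 151.06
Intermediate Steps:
Z = 4/15 (Z = 1/(-15/(-4)) = 1/(-15*(-¼)) = 1/(15/4) = 4/15 ≈ 0.26667)
u(K) = -5/2 + K²/2 + K/4 (u(K) = (K + ((K² + K*K) - 10))/4 = (K + ((K² + K²) - 10))/4 = (K + (2*K² - 10))/4 = (K + (-10 + 2*K²))/4 = (-10 + K + 2*K²)/4 = -5/2 + K²/2 + K/4)
-63*u(Z) = -63*(-5/2 + (4/15)²/2 + (¼)*(4/15)) = -63*(-5/2 + (½)*(16/225) + 1/15) = -63*(-5/2 + 8/225 + 1/15) = -63*(-1079/450) = 7553/50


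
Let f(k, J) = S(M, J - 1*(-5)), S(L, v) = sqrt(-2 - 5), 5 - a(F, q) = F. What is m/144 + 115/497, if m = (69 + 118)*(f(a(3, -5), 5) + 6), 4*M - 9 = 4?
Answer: 95699/11928 + 187*I*sqrt(7)/144 ≈ 8.0231 + 3.4358*I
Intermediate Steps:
M = 13/4 (M = 9/4 + (1/4)*4 = 9/4 + 1 = 13/4 ≈ 3.2500)
a(F, q) = 5 - F
S(L, v) = I*sqrt(7) (S(L, v) = sqrt(-7) = I*sqrt(7))
f(k, J) = I*sqrt(7)
m = 1122 + 187*I*sqrt(7) (m = (69 + 118)*(I*sqrt(7) + 6) = 187*(6 + I*sqrt(7)) = 1122 + 187*I*sqrt(7) ≈ 1122.0 + 494.76*I)
m/144 + 115/497 = (1122 + 187*I*sqrt(7))/144 + 115/497 = (1122 + 187*I*sqrt(7))*(1/144) + 115*(1/497) = (187/24 + 187*I*sqrt(7)/144) + 115/497 = 95699/11928 + 187*I*sqrt(7)/144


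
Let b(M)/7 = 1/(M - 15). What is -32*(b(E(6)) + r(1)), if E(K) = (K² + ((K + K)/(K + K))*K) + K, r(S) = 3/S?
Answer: -3392/33 ≈ -102.79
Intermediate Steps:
E(K) = K² + 2*K (E(K) = (K² + ((2*K)/((2*K)))*K) + K = (K² + ((2*K)*(1/(2*K)))*K) + K = (K² + 1*K) + K = (K² + K) + K = (K + K²) + K = K² + 2*K)
b(M) = 7/(-15 + M) (b(M) = 7/(M - 15) = 7/(-15 + M))
-32*(b(E(6)) + r(1)) = -32*(7/(-15 + 6*(2 + 6)) + 3/1) = -32*(7/(-15 + 6*8) + 3*1) = -32*(7/(-15 + 48) + 3) = -32*(7/33 + 3) = -32*106/33 = -3392/33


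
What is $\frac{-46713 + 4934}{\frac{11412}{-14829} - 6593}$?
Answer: $\frac{206513597}{32593003} \approx 6.3361$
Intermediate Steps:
$\frac{-46713 + 4934}{\frac{11412}{-14829} - 6593} = - \frac{41779}{11412 \left(- \frac{1}{14829}\right) - 6593} = - \frac{41779}{- \frac{3804}{4943} - 6593} = - \frac{41779}{- \frac{32593003}{4943}} = \left(-41779\right) \left(- \frac{4943}{32593003}\right) = \frac{206513597}{32593003}$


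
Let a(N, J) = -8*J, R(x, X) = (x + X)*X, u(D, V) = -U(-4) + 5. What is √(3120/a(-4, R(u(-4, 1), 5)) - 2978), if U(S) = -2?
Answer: I*√11938/2 ≈ 54.631*I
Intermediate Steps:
u(D, V) = 7 (u(D, V) = -1*(-2) + 5 = 2 + 5 = 7)
R(x, X) = X*(X + x) (R(x, X) = (X + x)*X = X*(X + x))
√(3120/a(-4, R(u(-4, 1), 5)) - 2978) = √(3120/((-40*(5 + 7))) - 2978) = √(3120/((-40*12)) - 2978) = √(3120/((-8*60)) - 2978) = √(3120/(-480) - 2978) = √(3120*(-1/480) - 2978) = √(-13/2 - 2978) = √(-5969/2) = I*√11938/2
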